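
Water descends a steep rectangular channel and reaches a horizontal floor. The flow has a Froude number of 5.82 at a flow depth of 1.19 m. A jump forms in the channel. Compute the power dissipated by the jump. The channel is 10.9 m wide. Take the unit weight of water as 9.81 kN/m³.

P = 29834 kW

Fr₁ = 5.82 (given).
Conjugate-depth relation: y₂/y₁ = ½[√(1 + 8Fr₁²) − 1] = ½[√272.0 − 1] = 7.75.
y₂ = 7.75 × 1.19 = 9.22 m.
V₁ = Fr₁·√(g·y₁) = 5.82×√(9.81×1.19) = 19.9 m/s; q = V₁·y₁ = 23.7 m²/s. V₂ = q/y₂ = 23.7/9.22 = 2.57 m/s. E₁ = y₁ + V₁²/2g = 21.3 m; E₂ = y₂ + V₂²/2g = 9.55 m. ΔE = E₁ − E₂ = 11.8 m.
Q = q·b = 23.7 × 10.9 = 258 m³/s. P = γ·Q·ΔE = 9.81 × 258 × 11.8 = 29834 kW.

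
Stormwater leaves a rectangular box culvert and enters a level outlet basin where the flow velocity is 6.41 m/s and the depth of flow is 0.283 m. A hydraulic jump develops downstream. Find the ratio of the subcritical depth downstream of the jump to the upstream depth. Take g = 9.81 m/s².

y₂/y₁ = 4.96

Fr₁ = V₁/√(g·y₁) = 6.41/√(9.81×0.283) = 3.85.
By Bélanger, y₂/y₁ = ½[√(1 + 8Fr₁²) − 1] = ½[√119.4 − 1] = 4.96.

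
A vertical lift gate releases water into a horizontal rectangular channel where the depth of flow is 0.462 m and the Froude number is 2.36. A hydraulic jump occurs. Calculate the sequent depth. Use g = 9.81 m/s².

y₂ = 1.33 m

Fr₁ = 2.36 (given).
Sequent-depth ratio: y₂/y₁ = ½[√(1 + 8Fr₁²) − 1] = ½[√45.56 − 1] = 2.87.
y₂ = 2.87 × 0.462 = 1.33 m.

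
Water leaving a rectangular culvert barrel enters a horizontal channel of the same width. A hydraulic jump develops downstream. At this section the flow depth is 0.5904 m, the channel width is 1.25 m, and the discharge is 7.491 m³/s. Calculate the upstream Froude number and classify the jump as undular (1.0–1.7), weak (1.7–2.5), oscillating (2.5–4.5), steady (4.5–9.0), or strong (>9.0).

q = Q/b = 7.491/1.25 = 5.993 m²/s; V₁ = q/y₁ = 10.15 m/s. Fr₁ = V₁/√(g·y₁) = 4.218.
Fr₁ = 4.218 lies in the oscillating range.

Fr₁ = 4.218; oscillating jump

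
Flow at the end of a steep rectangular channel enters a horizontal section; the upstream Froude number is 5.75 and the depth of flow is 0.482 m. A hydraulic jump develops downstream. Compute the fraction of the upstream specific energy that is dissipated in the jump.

ΔE/E₁ = 0.548 (54.8%)

Fr₁ = 5.75 (given).
Conjugate-depth relation: y₂/y₁ = ½[√(1 + 8Fr₁²) − 1] = ½[√265.5 − 1] = 7.65.
y₂ = 7.65 × 0.482 = 3.69 m.
E₁ = y₁(1 + Fr₁²/2) = 0.482×(1 + 5.75²/2) = 8.45 m. ΔE = (y₂ − y₁)³/(4y₁y₂) = 4.63 m. ΔE/E₁ = 4.63/8.45 = 0.548.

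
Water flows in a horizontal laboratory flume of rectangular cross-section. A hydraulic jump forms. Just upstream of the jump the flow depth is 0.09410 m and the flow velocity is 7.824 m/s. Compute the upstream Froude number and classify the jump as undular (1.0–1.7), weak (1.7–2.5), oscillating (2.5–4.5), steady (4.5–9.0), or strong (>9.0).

Fr₁ = V₁/√(g·y₁) = 7.824/√(9.81×0.09410) = 8.143.
Fr₁ = 8.143 lies in the steady range.

Fr₁ = 8.143; steady jump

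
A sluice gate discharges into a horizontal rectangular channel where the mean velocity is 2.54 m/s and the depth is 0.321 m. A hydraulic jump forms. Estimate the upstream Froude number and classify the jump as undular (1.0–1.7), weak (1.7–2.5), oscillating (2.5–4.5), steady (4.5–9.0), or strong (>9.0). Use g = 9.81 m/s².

Fr₁ = 1.43; undular jump

Fr₁ = V₁/√(g·y₁) = 2.54/√(9.81×0.321) = 1.43.
Fr₁ = 1.43 lies in the undular range.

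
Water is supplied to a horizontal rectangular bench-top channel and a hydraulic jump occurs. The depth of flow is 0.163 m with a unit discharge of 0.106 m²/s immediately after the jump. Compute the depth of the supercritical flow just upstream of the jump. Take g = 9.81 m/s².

y₁ = 0.0624 m

V₂ = q/y₂ = 0.106/0.163 = 0.650 m/s; Fr₂ = V₂/√(g·y₂) = 0.514.
The Bélanger relation is symmetric: y₁/y₂ = ½[√(1 + 8Fr₂²) − 1] = ½[√3.116 − 1] = 0.383.
y₁ = 0.383 × 0.163 = 0.0624 m.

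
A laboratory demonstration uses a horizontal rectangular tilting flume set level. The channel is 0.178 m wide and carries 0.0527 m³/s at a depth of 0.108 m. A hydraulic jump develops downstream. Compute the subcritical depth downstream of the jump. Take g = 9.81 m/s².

y₂ = 0.356 m

q = Q/b = 0.0527/0.178 = 0.296 m²/s; V₁ = q/y₁ = 2.74 m/s. Fr₁ = V₁/√(g·y₁) = 2.66.
Sequent-depth ratio: y₂/y₁ = ½[√(1 + 8Fr₁²) − 1] = ½[√57.75 − 1] = 3.30.
y₂ = 3.30 × 0.108 = 0.356 m.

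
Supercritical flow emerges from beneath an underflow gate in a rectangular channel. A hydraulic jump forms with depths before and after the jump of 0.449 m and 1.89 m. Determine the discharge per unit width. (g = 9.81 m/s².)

For a rectangular channel the momentum equation gives q² = ½·g·y₁·y₂·(y₁ + y₂) = ½×9.81×0.449×1.89×2.34 = 9.74.
q = √9.74 = 3.12 m²/s.

q = 3.12 m²/s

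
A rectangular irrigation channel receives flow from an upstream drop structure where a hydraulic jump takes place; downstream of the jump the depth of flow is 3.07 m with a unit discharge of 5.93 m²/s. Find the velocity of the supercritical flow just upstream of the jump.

V₂ = q/y₂ = 5.93/3.07 = 1.93 m/s; Fr₂ = V₂/√(g·y₂) = 0.352.
Applying the sequent-depth relation in reverse, y₁/y₂ = ½[√(1 + 8Fr₂²) − 1] = ½[√1.991 − 1] = 0.206.
y₁ = 0.206 × 3.07 = 0.631 m.
V₁ = q/y₁ = 5.93/0.631 = 9.40 m/s.

V₁ = 9.40 m/s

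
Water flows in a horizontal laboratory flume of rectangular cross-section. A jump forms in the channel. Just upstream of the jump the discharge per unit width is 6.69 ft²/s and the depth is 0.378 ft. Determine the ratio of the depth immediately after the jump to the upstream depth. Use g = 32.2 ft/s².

V₁ = q/y₁ = 6.69/0.378 = 17.7 ft/s. Fr₁ = V₁/√(g·y₁) = 17.7/√(32.2×0.378) = 5.07.
From the momentum equation for a rectangular channel, y₂/y₁ = ½[√(1 + 8Fr₁²) − 1] = ½[√206.9 − 1] = 6.69.

y₂/y₁ = 6.69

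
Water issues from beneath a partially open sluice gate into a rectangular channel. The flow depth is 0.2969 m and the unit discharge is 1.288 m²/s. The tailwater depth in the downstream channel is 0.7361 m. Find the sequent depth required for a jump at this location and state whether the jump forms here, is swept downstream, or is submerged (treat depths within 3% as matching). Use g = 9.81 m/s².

y₂ = 0.9291 m; the jump is swept downstream

V₁ = q/y₁ = 1.288/0.2969 = 4.338 m/s. Fr₁ = V₁/√(g·y₁) = 4.338/√(9.81×0.2969) = 2.542.
From the momentum equation for a rectangular channel, y₂/y₁ = ½[√(1 + 8Fr₁²) − 1] = ½[√52.692 − 1] = 3.129.
y₂ = 3.129 × 0.2969 = 0.9291 m.
Tailwater y_tw = 0.7361 m: y_tw < y₂, so the jump is swept downstream.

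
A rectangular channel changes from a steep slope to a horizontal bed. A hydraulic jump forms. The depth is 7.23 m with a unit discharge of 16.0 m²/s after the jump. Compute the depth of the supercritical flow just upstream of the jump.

V₂ = q/y₂ = 16.0/7.23 = 2.21 m/s; Fr₂ = V₂/√(g·y₂) = 0.263.
Applying the sequent-depth relation in reverse, y₁/y₂ = ½[√(1 + 8Fr₂²) − 1] = ½[√1.552 − 1] = 0.123.
y₁ = 0.123 × 7.23 = 0.889 m.

y₁ = 0.889 m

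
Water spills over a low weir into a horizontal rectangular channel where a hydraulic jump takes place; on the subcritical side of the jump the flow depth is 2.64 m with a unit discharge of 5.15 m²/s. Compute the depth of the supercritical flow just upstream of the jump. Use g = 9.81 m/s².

V₂ = q/y₂ = 5.15/2.64 = 1.95 m/s; Fr₂ = V₂/√(g·y₂) = 0.383.
The Bélanger relation is symmetric: y₁/y₂ = ½[√(1 + 8Fr₂²) − 1] = ½[√2.176 − 1] = 0.237.
y₁ = 0.237 × 2.64 = 0.627 m.

y₁ = 0.627 m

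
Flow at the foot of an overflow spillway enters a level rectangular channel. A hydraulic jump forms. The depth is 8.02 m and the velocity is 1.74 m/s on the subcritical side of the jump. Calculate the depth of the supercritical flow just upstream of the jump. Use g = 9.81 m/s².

Fr₂ = V₂/√(g·y₂) = 1.74/√(9.81×8.02) = 0.196.
From the momentum equation (using Fr₂), y₁/y₂ = ½[√(1 + 8Fr₂²) − 1] = ½[√1.308 − 1] = 0.0718.
y₁ = 0.0718 × 8.02 = 0.576 m.

y₁ = 0.576 m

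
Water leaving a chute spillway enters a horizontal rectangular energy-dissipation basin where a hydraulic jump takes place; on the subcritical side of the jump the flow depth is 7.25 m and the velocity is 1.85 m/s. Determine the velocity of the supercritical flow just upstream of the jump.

V₁ = 20.9 m/s

Fr₂ = V₂/√(g·y₂) = 1.85/√(9.81×7.25) = 0.219.
Since the conjugate-depth ratio holds either way, y₁/y₂ = ½[√(1 + 8Fr₂²) − 1] = ½[√1.385 − 1] = 0.0884.
y₁ = 0.0884 × 7.25 = 0.641 m.
V₁ = q/y₁ = 13.4/0.641 = 20.9 m/s.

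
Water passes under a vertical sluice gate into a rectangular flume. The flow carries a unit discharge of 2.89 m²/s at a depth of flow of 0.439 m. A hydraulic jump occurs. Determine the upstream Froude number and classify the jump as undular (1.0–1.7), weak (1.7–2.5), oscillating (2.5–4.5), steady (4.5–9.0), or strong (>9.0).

Fr₁ = 3.17; oscillating jump

V₁ = q/y₁ = 2.89/0.439 = 6.58 m/s. Fr₁ = V₁/√(g·y₁) = 6.58/√(9.81×0.439) = 3.17.
Fr₁ = 3.17 lies in the oscillating range.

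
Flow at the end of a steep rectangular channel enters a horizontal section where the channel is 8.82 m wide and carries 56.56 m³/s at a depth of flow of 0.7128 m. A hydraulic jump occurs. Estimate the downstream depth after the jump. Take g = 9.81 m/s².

q = Q/b = 56.56/8.82 = 6.413 m²/s; V₁ = q/y₁ = 8.996 m/s. Fr₁ = V₁/√(g·y₁) = 3.402.
From the momentum equation for a rectangular channel, y₂/y₁ = ½[√(1 + 8Fr₁²) − 1] = ½[√93.598 − 1] = 4.337.
y₂ = 4.337 × 0.7128 = 3.092 m.

y₂ = 3.092 m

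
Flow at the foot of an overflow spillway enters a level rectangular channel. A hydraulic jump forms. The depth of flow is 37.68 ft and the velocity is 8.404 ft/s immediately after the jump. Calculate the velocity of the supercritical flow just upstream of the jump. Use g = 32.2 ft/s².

Fr₂ = V₂/√(g·y₂) = 8.404/√(32.2×37.68) = 0.2413.
From the momentum equation (using Fr₂), y₁/y₂ = ½[√(1 + 8Fr₂²) − 1] = ½[√1.4657 − 1] = 0.1053.
y₁ = 0.1053 × 37.68 = 3.969 ft.
V₁ = q/y₁ = 316.7/3.969 = 79.79 ft/s.

V₁ = 79.79 ft/s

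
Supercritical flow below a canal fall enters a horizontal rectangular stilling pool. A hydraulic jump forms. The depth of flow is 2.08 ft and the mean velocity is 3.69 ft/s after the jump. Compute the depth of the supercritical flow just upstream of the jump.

y₁ = 0.645 ft

Fr₂ = V₂/√(g·y₂) = 3.69/√(32.2×2.08) = 0.451.
The Bélanger relation is symmetric: y₁/y₂ = ½[√(1 + 8Fr₂²) − 1] = ½[√2.626 − 1] = 0.310.
y₁ = 0.310 × 2.08 = 0.645 ft.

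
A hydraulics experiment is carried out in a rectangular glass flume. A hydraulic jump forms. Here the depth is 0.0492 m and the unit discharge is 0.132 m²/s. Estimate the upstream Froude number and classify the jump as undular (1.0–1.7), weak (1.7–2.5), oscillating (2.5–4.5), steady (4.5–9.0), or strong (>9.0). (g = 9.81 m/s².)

Fr₁ = 3.86; oscillating jump

V₁ = q/y₁ = 0.132/0.0492 = 2.68 m/s. Fr₁ = V₁/√(g·y₁) = 2.68/√(9.81×0.0492) = 3.86.
Fr₁ = 3.86 lies in the oscillating range.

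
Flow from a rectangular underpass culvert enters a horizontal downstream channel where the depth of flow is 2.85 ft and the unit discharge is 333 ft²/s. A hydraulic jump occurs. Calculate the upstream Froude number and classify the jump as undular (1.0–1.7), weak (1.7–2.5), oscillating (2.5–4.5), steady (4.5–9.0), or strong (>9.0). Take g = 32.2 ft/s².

V₁ = q/y₁ = 333/2.85 = 117 ft/s. Fr₁ = V₁/√(g·y₁) = 117/√(32.2×2.85) = 12.2.
Fr₁ = 12.2 lies in the strong range.

Fr₁ = 12.2; strong jump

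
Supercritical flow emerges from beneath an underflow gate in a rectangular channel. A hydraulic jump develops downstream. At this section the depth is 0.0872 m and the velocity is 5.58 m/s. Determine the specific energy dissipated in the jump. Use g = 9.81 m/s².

Fr₁ = V₁/√(g·y₁) = 5.58/√(9.81×0.0872) = 6.03.
From the momentum equation for a rectangular channel, y₂/y₁ = ½[√(1 + 8Fr₁²) − 1] = ½[√292.2 − 1] = 8.05.
y₂ = 8.05 × 0.0872 = 0.702 m.
Head loss: ΔE = (y₂ − y₁)³/(4y₁y₂) = (0.702 − 0.0872)³/(4×0.0872×0.702) = 0.232/0.245 = 0.948 m.

ΔE = 0.948 m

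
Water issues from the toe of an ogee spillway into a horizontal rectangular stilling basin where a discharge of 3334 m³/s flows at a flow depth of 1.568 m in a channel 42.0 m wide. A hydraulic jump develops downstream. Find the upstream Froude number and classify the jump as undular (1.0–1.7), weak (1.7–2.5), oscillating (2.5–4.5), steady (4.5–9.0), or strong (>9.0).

q = Q/b = 3334/42.0 = 79.38 m²/s; V₁ = q/y₁ = 50.63 m/s. Fr₁ = V₁/√(g·y₁) = 12.91.
Fr₁ = 12.91 lies in the strong range.

Fr₁ = 12.91; strong jump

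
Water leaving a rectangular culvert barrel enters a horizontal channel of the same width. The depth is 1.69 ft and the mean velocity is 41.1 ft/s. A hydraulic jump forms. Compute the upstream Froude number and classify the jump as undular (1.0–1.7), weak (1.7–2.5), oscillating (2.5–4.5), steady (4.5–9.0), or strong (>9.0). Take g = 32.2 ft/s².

Fr₁ = V₁/√(g·y₁) = 41.1/√(32.2×1.69) = 5.57.
Fr₁ = 5.57 lies in the steady range.

Fr₁ = 5.57; steady jump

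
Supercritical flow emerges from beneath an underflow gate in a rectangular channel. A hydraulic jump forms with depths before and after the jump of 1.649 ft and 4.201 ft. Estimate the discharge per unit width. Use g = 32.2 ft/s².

For a rectangular channel the momentum equation gives q² = ½·g·y₁·y₂·(y₁ + y₂) = ½×32.2×1.649×4.201×5.850 = 652.5.
q = √652.5 = 25.54 ft²/s.

q = 25.54 ft²/s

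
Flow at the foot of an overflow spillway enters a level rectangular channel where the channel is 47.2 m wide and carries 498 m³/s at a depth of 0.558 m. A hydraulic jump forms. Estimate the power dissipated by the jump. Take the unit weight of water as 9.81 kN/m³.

P = 61183 kW

q = Q/b = 498/47.2 = 10.6 m²/s; V₁ = q/y₁ = 18.9 m/s. Fr₁ = V₁/√(g·y₁) = 8.08.
Conjugate-depth relation: y₂/y₁ = ½[√(1 + 8Fr₁²) − 1] = ½[√523.5 − 1] = 10.9.
y₂ = 10.9 × 0.558 = 6.10 m.
V₂ = q/y₂ = 10.6/6.10 = 1.73 m/s. E₁ = y₁ + V₁²/2g = 18.8 m; E₂ = y₂ + V₂²/2g = 6.26 m. ΔE = E₁ − E₂ = 12.5 m.
P = γ·Q·ΔE = 9.81 × 498 × 12.5 = 61183 kW.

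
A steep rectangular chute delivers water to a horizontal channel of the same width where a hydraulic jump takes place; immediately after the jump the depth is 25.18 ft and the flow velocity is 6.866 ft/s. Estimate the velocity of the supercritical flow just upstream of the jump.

V₁ = 65.26 ft/s

Fr₂ = V₂/√(g·y₂) = 6.866/√(32.2×25.18) = 0.2411.
From the momentum equation (using Fr₂), y₁/y₂ = ½[√(1 + 8Fr₂²) − 1] = ½[√1.4651 − 1] = 0.1052.
y₁ = 0.1052 × 25.18 = 2.649 ft.
V₁ = q/y₁ = 172.9/2.649 = 65.26 ft/s.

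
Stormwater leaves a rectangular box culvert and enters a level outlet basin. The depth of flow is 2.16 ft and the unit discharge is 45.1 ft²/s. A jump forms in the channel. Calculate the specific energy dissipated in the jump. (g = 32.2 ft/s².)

V₁ = q/y₁ = 45.1/2.16 = 20.9 ft/s. Fr₁ = V₁/√(g·y₁) = 20.9/√(32.2×2.16) = 2.50.
Conjugate-depth relation: y₂/y₁ = ½[√(1 + 8Fr₁²) − 1] = ½[√51.14 − 1] = 3.08.
y₂ = 3.08 × 2.16 = 6.64 ft.
V₂ = q/y₂ = 45.1/6.64 = 6.79 ft/s. E₁ = y₁ + V₁²/2g = 8.93 ft; E₂ = y₂ + V₂²/2g = 7.36 ft. ΔE = E₁ − E₂ = 1.57 ft.

ΔE = 1.57 ft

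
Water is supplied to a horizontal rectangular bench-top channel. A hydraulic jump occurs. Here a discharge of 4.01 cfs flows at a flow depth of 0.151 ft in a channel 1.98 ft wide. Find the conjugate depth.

q = Q/b = 4.01/1.98 = 2.03 ft²/s; V₁ = q/y₁ = 13.4 ft/s. Fr₁ = V₁/√(g·y₁) = 6.08.
By Bélanger, y₂/y₁ = ½[√(1 + 8Fr₁²) − 1] = ½[√297.0 − 1] = 8.12.
y₂ = 8.12 × 0.151 = 1.23 ft.

y₂ = 1.23 ft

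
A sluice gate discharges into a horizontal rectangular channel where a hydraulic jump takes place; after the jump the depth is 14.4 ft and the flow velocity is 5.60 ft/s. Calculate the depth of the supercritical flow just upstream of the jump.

y₁ = 1.74 ft

Fr₂ = V₂/√(g·y₂) = 5.60/√(32.2×14.4) = 0.260.
From the momentum equation (using Fr₂), y₁/y₂ = ½[√(1 + 8Fr₂²) − 1] = ½[√1.541 − 1] = 0.121.
y₁ = 0.121 × 14.4 = 1.74 ft.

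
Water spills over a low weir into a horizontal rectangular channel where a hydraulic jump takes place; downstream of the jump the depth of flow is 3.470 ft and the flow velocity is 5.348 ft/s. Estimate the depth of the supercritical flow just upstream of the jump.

Fr₂ = V₂/√(g·y₂) = 5.348/√(32.2×3.470) = 0.5059.
Since the conjugate-depth ratio holds either way, y₁/y₂ = ½[√(1 + 8Fr₂²) − 1] = ½[√3.0478 − 1] = 0.3729.
y₁ = 0.3729 × 3.470 = 1.294 ft.

y₁ = 1.294 ft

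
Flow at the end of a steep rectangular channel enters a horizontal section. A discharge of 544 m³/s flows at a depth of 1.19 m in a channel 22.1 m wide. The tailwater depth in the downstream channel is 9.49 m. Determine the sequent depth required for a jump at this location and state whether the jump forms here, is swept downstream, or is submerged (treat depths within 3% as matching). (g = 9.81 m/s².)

y₂ = 9.61 m; the jump forms here

q = Q/b = 544/22.1 = 24.6 m²/s; V₁ = q/y₁ = 20.7 m/s. Fr₁ = V₁/√(g·y₁) = 6.05.
By Bélanger, y₂/y₁ = ½[√(1 + 8Fr₁²) − 1] = ½[√294.2 − 1] = 8.08.
y₂ = 8.08 × 1.19 = 9.61 m.
Tailwater y_tw = 9.49 m: y_tw ≈ y₂, so the jump forms here.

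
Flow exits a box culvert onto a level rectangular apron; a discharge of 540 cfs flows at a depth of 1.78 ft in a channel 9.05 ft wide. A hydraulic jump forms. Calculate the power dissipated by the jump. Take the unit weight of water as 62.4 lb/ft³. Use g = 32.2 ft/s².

P = 516 hp

q = Q/b = 540/9.05 = 59.7 ft²/s; V₁ = q/y₁ = 33.5 ft/s. Fr₁ = V₁/√(g·y₁) = 4.43.
From the momentum equation for a rectangular channel, y₂/y₁ = ½[√(1 + 8Fr₁²) − 1] = ½[√157.8 − 1] = 5.78.
y₂ = 5.78 × 1.78 = 10.3 ft.
V₂ = q/y₂ = 59.7/10.3 = 5.80 ft/s. E₁ = y₁ + V₁²/2g = 19.2 ft; E₂ = y₂ + V₂²/2g = 10.8 ft. ΔE = E₁ − E₂ = 8.42 ft.
P = γ·Q·ΔE/550 = 62.4 × 540 × 8.42 / 550 = 516 hp.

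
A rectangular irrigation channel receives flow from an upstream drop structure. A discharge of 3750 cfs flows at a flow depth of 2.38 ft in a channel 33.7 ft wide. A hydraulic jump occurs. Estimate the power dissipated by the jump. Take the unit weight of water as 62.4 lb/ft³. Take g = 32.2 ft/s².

P = 8007 hp

q = Q/b = 3750/33.7 = 111 ft²/s; V₁ = q/y₁ = 46.8 ft/s. Fr₁ = V₁/√(g·y₁) = 5.34.
Bélanger equation: y₂/y₁ = ½[√(1 + 8Fr₁²) − 1] = ½[√229.2 − 1] = 7.07.
y₂ = 7.07 × 2.38 = 16.8 ft.
Head loss: ΔE = (y₂ − y₁)³/(4y₁y₂) = (16.8 − 2.38)³/(4×2.38×16.8) = 3014/160 = 18.8 ft.
P = γ·Q·ΔE/550 = 62.4 × 3750 × 18.8 / 550 = 8007 hp.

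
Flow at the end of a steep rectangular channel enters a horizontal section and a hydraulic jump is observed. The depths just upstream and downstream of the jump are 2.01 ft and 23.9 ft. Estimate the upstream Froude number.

Fr₁ = 8.75

For a rectangular channel the momentum equation gives q² = ½·g·y₁·y₂·(y₁ + y₂) = ½×32.2×2.01×23.9×25.9 = 20040.
q = √20040 = 142 ft²/s.
V₁ = q/y₁ = 70.4 ft/s; Fr₁ = V₁/√(g·y₁) = 8.75.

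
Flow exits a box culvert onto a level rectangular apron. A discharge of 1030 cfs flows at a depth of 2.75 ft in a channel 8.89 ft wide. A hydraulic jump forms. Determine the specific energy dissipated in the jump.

ΔE = 13.4 ft

q = Q/b = 1030/8.89 = 116 ft²/s; V₁ = q/y₁ = 42.1 ft/s. Fr₁ = V₁/√(g·y₁) = 4.48.
Bélanger equation: y₂/y₁ = ½[√(1 + 8Fr₁²) − 1] = ½[√161.4 − 1] = 5.85.
y₂ = 5.85 × 2.75 = 16.1 ft.
Head loss: ΔE = (y₂ − y₁)³/(4y₁y₂) = (16.1 − 2.75)³/(4×2.75×16.1) = 2375/177 = 13.4 ft.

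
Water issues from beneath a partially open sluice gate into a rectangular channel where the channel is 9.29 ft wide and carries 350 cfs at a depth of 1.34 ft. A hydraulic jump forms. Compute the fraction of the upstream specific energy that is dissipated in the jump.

q = Q/b = 350/9.29 = 37.7 ft²/s; V₁ = q/y₁ = 28.1 ft/s. Fr₁ = V₁/√(g·y₁) = 4.28.
By Bélanger, y₂/y₁ = ½[√(1 + 8Fr₁²) − 1] = ½[√147.6 − 1] = 5.57.
y₂ = 5.57 × 1.34 = 7.47 ft.
E₁ = y₁ + V₁²/2g = 13.6 ft. ΔE = (y₂ − y₁)³/(4y₁y₂) = 5.75 ft. ΔE/E₁ = 5.75/13.6 = 0.422.

ΔE/E₁ = 0.422 (42.2%)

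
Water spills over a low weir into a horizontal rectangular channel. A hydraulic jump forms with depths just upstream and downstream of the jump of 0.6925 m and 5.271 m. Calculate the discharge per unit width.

q = 10.33 m²/s

For a rectangular channel the momentum equation gives q² = ½·g·y₁·y₂·(y₁ + y₂) = ½×9.81×0.6925×5.271×5.963 = 106.8.
q = √106.8 = 10.33 m²/s.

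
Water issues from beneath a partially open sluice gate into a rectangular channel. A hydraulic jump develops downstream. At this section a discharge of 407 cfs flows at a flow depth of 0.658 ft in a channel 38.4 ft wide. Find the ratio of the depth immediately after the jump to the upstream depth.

y₂/y₁ = 4.47

q = Q/b = 407/38.4 = 10.6 ft²/s; V₁ = q/y₁ = 16.1 ft/s. Fr₁ = V₁/√(g·y₁) = 3.50.
Sequent-depth ratio: y₂/y₁ = ½[√(1 + 8Fr₁²) − 1] = ½[√98.97 − 1] = 4.47.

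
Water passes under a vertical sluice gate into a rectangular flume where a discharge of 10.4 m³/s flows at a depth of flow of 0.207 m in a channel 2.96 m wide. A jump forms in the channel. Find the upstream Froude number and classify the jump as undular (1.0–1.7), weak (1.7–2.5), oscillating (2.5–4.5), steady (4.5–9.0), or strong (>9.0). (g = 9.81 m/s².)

Fr₁ = 11.9; strong jump

q = Q/b = 10.4/2.96 = 3.51 m²/s; V₁ = q/y₁ = 17.0 m/s. Fr₁ = V₁/√(g·y₁) = 11.9.
Fr₁ = 11.9 lies in the strong range.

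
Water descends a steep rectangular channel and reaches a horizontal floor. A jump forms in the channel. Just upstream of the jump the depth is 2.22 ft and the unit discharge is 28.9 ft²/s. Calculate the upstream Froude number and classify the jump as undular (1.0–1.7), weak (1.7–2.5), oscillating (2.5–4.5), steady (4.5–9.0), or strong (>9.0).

Fr₁ = 1.54; undular jump

V₁ = q/y₁ = 28.9/2.22 = 13.0 ft/s. Fr₁ = V₁/√(g·y₁) = 13.0/√(32.2×2.22) = 1.54.
Fr₁ = 1.54 lies in the undular range.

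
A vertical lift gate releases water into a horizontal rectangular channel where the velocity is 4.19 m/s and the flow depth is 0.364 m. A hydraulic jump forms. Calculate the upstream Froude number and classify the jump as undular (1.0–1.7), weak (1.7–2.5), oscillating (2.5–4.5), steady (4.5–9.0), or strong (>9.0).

Fr₁ = V₁/√(g·y₁) = 4.19/√(9.81×0.364) = 2.22.
Fr₁ = 2.22 lies in the weak range.

Fr₁ = 2.22; weak jump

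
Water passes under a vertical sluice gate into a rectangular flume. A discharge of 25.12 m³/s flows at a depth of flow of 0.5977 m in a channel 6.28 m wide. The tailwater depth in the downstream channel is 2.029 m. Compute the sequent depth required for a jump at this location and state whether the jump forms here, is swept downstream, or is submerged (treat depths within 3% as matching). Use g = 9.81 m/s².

y₂ = 2.056 m; the jump forms here

q = Q/b = 25.12/6.28 = 4.000 m²/s; V₁ = q/y₁ = 6.692 m/s. Fr₁ = V₁/√(g·y₁) = 2.764.
From the momentum equation for a rectangular channel, y₂/y₁ = ½[√(1 + 8Fr₁²) − 1] = ½[√62.107 − 1] = 3.440.
y₂ = 3.440 × 0.5977 = 2.056 m.
Tailwater y_tw = 2.029 m: y_tw ≈ y₂, so the jump forms here.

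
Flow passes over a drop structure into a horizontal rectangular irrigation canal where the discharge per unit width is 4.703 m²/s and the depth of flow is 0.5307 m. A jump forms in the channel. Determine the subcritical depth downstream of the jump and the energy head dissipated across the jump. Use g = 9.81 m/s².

V₁ = q/y₁ = 4.703/0.5307 = 8.862 m/s. Fr₁ = V₁/√(g·y₁) = 8.862/√(9.81×0.5307) = 3.884.
Sequent-depth ratio: y₂/y₁ = ½[√(1 + 8Fr₁²) − 1] = ½[√121.68 − 1] = 5.015.
y₂ = 5.015 × 0.5307 = 2.662 m.
V₂ = q/y₂ = 4.703/2.662 = 1.767 m/s. E₁ = y₁ + V₁²/2g = 4.533 m; E₂ = y₂ + V₂²/2g = 2.821 m. ΔE = E₁ − E₂ = 1.713 m.

y₂ = 2.662 m; ΔE = 1.713 m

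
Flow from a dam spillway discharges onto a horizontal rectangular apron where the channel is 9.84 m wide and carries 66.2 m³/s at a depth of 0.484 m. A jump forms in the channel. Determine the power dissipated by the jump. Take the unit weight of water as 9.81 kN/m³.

P = 3939 kW

q = Q/b = 66.2/9.84 = 6.73 m²/s; V₁ = q/y₁ = 13.9 m/s. Fr₁ = V₁/√(g·y₁) = 6.38.
Sequent-depth ratio: y₂/y₁ = ½[√(1 + 8Fr₁²) − 1] = ½[√326.5 − 1] = 8.54.
y₂ = 8.54 × 0.484 = 4.13 m.
Head loss: ΔE = (y₂ − y₁)³/(4y₁y₂) = (4.13 − 0.484)³/(4×0.484×4.13) = 48.5/8.00 = 6.07 m.
P = γ·Q·ΔE = 9.81 × 66.2 × 6.07 = 3939 kW.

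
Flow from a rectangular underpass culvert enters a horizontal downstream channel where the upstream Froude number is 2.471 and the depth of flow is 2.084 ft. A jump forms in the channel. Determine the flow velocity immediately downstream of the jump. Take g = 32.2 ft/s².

Fr₁ = 2.471 (given).
From the momentum equation for a rectangular channel, y₂/y₁ = ½[√(1 + 8Fr₁²) − 1] = ½[√49.847 − 1] = 3.030.
y₂ = 3.030 × 2.084 = 6.315 ft.
V₁ = Fr₁·√(g·y₁) = 2.471×√(32.2×2.084) = 20.24 ft/s; q = V₁·y₁ = 42.18 ft²/s.
V₂ = q/y₂ = 42.18/6.315 = 6.680 ft/s.

V₂ = 6.680 ft/s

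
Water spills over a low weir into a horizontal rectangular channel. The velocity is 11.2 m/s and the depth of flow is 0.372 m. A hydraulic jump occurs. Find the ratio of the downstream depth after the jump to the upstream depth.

Fr₁ = V₁/√(g·y₁) = 11.2/√(9.81×0.372) = 5.86.
Bélanger equation: y₂/y₁ = ½[√(1 + 8Fr₁²) − 1] = ½[√276.0 − 1] = 7.81.

y₂/y₁ = 7.81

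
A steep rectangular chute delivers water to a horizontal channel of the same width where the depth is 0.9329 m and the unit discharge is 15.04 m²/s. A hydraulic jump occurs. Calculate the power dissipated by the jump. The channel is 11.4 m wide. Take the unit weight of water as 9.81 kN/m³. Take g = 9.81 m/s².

P = 12336 kW

V₁ = q/y₁ = 15.04/0.9329 = 16.12 m/s. Fr₁ = V₁/√(g·y₁) = 16.12/√(9.81×0.9329) = 5.329.
Conjugate-depth relation: y₂/y₁ = ½[√(1 + 8Fr₁²) − 1] = ½[√228.20 − 1] = 7.053.
y₂ = 7.053 × 0.9329 = 6.580 m.
V₂ = q/y₂ = 15.04/6.580 = 2.286 m/s. E₁ = y₁ + V₁²/2g = 14.18 m; E₂ = y₂ + V₂²/2g = 6.846 m. ΔE = E₁ − E₂ = 7.334 m.
Q = q·b = 15.04 × 11.4 = 171.5 m³/s. P = γ·Q·ΔE = 9.81 × 171.5 × 7.334 = 12336 kW.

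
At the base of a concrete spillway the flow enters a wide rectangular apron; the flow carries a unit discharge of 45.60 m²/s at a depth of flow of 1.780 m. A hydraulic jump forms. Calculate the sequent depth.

V₁ = q/y₁ = 45.60/1.780 = 25.62 m/s. Fr₁ = V₁/√(g·y₁) = 25.62/√(9.81×1.780) = 6.131.
Bélanger equation: y₂/y₁ = ½[√(1 + 8Fr₁²) − 1] = ½[√301.67 − 1] = 8.184.
y₂ = 8.184 × 1.780 = 14.57 m.

y₂ = 14.57 m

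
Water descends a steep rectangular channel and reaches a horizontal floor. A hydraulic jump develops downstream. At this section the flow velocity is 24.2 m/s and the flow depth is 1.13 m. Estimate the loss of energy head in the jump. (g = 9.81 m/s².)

Fr₁ = V₁/√(g·y₁) = 24.2/√(9.81×1.13) = 7.27.
Conjugate-depth relation: y₂/y₁ = ½[√(1 + 8Fr₁²) − 1] = ½[√423.6 − 1] = 9.79.
y₂ = 9.79 × 1.13 = 11.1 m.
q = V₁·y₁ = 24.2 × 1.13 = 27.3 m²/s. V₂ = q/y₂ = 27.3/11.1 = 2.47 m/s. E₁ = y₁ + V₁²/2g = 31.0 m; E₂ = y₂ + V₂²/2g = 11.4 m. ΔE = E₁ − E₂ = 19.6 m.

ΔE = 19.6 m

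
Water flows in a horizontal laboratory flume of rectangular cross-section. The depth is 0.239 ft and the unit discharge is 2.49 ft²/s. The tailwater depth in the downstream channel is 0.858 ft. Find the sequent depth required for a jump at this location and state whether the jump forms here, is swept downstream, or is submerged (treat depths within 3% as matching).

V₁ = q/y₁ = 2.49/0.239 = 10.4 ft/s. Fr₁ = V₁/√(g·y₁) = 10.4/√(32.2×0.239) = 3.76.
Bélanger equation: y₂/y₁ = ½[√(1 + 8Fr₁²) − 1] = ½[√113.8 − 1] = 4.83.
y₂ = 4.83 × 0.239 = 1.16 ft.
Tailwater y_tw = 0.858 ft: y_tw < y₂, so the jump is swept downstream.

y₂ = 1.16 ft; the jump is swept downstream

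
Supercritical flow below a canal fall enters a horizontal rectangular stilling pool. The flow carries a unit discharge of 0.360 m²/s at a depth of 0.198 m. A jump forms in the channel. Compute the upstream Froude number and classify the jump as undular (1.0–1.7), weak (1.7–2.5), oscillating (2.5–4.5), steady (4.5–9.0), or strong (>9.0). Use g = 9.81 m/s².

V₁ = q/y₁ = 0.360/0.198 = 1.82 m/s. Fr₁ = V₁/√(g·y₁) = 1.82/√(9.81×0.198) = 1.30.
Fr₁ = 1.30 lies in the undular range.

Fr₁ = 1.30; undular jump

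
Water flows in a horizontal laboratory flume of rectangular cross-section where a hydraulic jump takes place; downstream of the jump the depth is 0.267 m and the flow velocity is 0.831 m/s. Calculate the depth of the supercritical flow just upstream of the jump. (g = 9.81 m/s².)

Fr₂ = V₂/√(g·y₂) = 0.831/√(9.81×0.267) = 0.513.
The Bélanger relation is symmetric: y₁/y₂ = ½[√(1 + 8Fr₂²) − 1] = ½[√3.109 − 1] = 0.382.
y₁ = 0.382 × 0.267 = 0.102 m.

y₁ = 0.102 m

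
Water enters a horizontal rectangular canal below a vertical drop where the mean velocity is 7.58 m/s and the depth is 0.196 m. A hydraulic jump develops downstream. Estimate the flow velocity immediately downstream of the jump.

V₂ = 1.05 m/s

Fr₁ = V₁/√(g·y₁) = 7.58/√(9.81×0.196) = 5.47.
By Bélanger, y₂/y₁ = ½[√(1 + 8Fr₁²) − 1] = ½[√240.1 − 1] = 7.25.
y₂ = 7.25 × 0.196 = 1.42 m.
q = V₁·y₁ = 7.58 × 0.196 = 1.49 m²/s.
V₂ = q/y₂ = 1.49/1.42 = 1.05 m/s.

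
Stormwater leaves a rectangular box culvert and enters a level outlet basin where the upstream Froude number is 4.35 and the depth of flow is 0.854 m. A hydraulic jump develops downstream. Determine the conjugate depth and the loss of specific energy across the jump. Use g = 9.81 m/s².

y₂ = 4.84 m; ΔE = 3.84 m

Fr₁ = 4.35 (given).
By Bélanger, y₂/y₁ = ½[√(1 + 8Fr₁²) − 1] = ½[√152.4 − 1] = 5.67.
y₂ = 5.67 × 0.854 = 4.84 m.
V₁ = Fr₁·√(g·y₁) = 4.35×√(9.81×0.854) = 12.6 m/s; q = V₁·y₁ = 10.8 m²/s. V₂ = q/y₂ = 10.8/4.84 = 2.22 m/s. E₁ = y₁ + V₁²/2g = 8.93 m; E₂ = y₂ + V₂²/2g = 5.10 m. ΔE = E₁ − E₂ = 3.84 m.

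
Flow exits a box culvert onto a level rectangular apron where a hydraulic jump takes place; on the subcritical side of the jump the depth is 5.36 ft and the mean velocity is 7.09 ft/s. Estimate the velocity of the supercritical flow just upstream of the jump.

Fr₂ = V₂/√(g·y₂) = 7.09/√(32.2×5.36) = 0.540.
From the momentum equation (using Fr₂), y₁/y₂ = ½[√(1 + 8Fr₂²) − 1] = ½[√3.330 − 1] = 0.412.
y₁ = 0.412 × 5.36 = 2.21 ft.
V₁ = q/y₁ = 38.0/2.21 = 17.2 ft/s.

V₁ = 17.2 ft/s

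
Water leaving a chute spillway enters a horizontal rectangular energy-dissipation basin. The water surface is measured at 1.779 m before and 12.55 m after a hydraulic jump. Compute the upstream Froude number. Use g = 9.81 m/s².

Fr₁ = 5.330

For a rectangular channel the momentum equation gives q² = ½·g·y₁·y₂·(y₁ + y₂) = ½×9.81×1.779×12.55×14.33 = 1569.
q = √1569 = 39.61 m²/s.
V₁ = q/y₁ = 22.27 m/s; Fr₁ = V₁/√(g·y₁) = 5.330.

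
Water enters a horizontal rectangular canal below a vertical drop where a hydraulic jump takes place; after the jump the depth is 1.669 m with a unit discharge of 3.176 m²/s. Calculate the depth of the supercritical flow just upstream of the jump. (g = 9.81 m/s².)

V₂ = q/y₂ = 3.176/1.669 = 1.903 m/s; Fr₂ = V₂/√(g·y₂) = 0.4703.
Applying the sequent-depth relation in reverse, y₁/y₂ = ½[√(1 + 8Fr₂²) − 1] = ½[√2.7693 − 1] = 0.3321.
y₁ = 0.3321 × 1.669 = 0.5542 m.

y₁ = 0.5542 m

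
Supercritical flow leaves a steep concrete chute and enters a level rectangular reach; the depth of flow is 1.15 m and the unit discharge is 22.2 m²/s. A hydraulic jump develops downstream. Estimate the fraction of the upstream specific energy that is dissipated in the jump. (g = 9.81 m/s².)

V₁ = q/y₁ = 22.2/1.15 = 19.3 m/s. Fr₁ = V₁/√(g·y₁) = 19.3/√(9.81×1.15) = 5.75.
By Bélanger, y₂/y₁ = ½[√(1 + 8Fr₁²) − 1] = ½[√265.3 − 1] = 7.64.
y₂ = 7.64 × 1.15 = 8.79 m.
E₁ = y₁ + V₁²/2g = 20.1 m. ΔE = (y₂ − y₁)³/(4y₁y₂) = 11.0 m. ΔE/E₁ = 11.0/20.1 = 0.548.

ΔE/E₁ = 0.548 (54.8%)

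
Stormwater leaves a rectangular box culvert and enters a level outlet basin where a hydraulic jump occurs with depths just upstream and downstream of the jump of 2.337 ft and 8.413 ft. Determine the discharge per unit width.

q = 58.33 ft²/s

For a rectangular channel the momentum equation gives q² = ½·g·y₁·y₂·(y₁ + y₂) = ½×32.2×2.337×8.413×10.75 = 3403.
q = √3403 = 58.33 ft²/s.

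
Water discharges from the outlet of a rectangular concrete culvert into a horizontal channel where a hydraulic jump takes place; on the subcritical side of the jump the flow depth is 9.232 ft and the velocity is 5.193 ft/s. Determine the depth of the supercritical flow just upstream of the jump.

Fr₂ = V₂/√(g·y₂) = 5.193/√(32.2×9.232) = 0.3012.
From the momentum equation (using Fr₂), y₁/y₂ = ½[√(1 + 8Fr₂²) − 1] = ½[√1.7257 − 1] = 0.1568.
y₁ = 0.1568 × 9.232 = 1.448 ft.

y₁ = 1.448 ft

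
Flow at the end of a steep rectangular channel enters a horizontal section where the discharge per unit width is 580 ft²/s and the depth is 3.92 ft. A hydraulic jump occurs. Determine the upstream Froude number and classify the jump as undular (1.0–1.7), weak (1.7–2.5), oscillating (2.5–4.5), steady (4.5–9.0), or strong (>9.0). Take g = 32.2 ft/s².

V₁ = q/y₁ = 580/3.92 = 148 ft/s. Fr₁ = V₁/√(g·y₁) = 148/√(32.2×3.92) = 13.2.
Fr₁ = 13.2 lies in the strong range.

Fr₁ = 13.2; strong jump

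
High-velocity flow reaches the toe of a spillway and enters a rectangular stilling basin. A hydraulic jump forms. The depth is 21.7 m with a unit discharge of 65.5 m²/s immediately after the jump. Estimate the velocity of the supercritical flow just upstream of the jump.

V₂ = q/y₂ = 65.5/21.7 = 3.02 m/s; Fr₂ = V₂/√(g·y₂) = 0.207.
From the momentum equation (using Fr₂), y₁/y₂ = ½[√(1 + 8Fr₂²) − 1] = ½[√1.342 − 1] = 0.0793.
y₁ = 0.0793 × 21.7 = 1.72 m.
V₁ = q/y₁ = 65.5/1.72 = 38.1 m/s.

V₁ = 38.1 m/s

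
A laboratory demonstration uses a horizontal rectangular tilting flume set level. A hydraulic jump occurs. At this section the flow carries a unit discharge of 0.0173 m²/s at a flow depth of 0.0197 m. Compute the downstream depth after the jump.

V₁ = q/y₁ = 0.0173/0.0197 = 0.878 m/s. Fr₁ = V₁/√(g·y₁) = 0.878/√(9.81×0.0197) = 2.00.
Conjugate-depth relation: y₂/y₁ = ½[√(1 + 8Fr₁²) − 1] = ½[√32.92 − 1] = 2.37.
y₂ = 2.37 × 0.0197 = 0.0467 m.

y₂ = 0.0467 m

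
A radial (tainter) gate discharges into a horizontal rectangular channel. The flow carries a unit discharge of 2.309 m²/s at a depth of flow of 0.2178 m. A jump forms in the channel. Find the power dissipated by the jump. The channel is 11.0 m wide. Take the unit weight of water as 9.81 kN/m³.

P = 936.5 kW

V₁ = q/y₁ = 2.309/0.2178 = 10.60 m/s. Fr₁ = V₁/√(g·y₁) = 10.60/√(9.81×0.2178) = 7.253.
From the momentum equation for a rectangular channel, y₂/y₁ = ½[√(1 + 8Fr₁²) − 1] = ½[√421.82 − 1] = 9.769.
y₂ = 9.769 × 0.2178 = 2.128 m.
Head loss: ΔE = (y₂ − y₁)³/(4y₁y₂) = (2.128 − 0.2178)³/(4×0.2178×2.128) = 6.967/1.854 = 3.758 m.
Q = q·b = 2.309 × 11.0 = 25.40 m³/s. P = γ·Q·ΔE = 9.81 × 25.40 × 3.758 = 936.5 kW.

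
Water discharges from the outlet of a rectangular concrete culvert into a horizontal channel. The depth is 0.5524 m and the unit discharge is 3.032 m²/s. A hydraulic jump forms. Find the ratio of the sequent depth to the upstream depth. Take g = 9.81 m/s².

y₂/y₁ = 2.872

V₁ = q/y₁ = 3.032/0.5524 = 5.489 m/s. Fr₁ = V₁/√(g·y₁) = 5.489/√(9.81×0.5524) = 2.358.
From the momentum equation for a rectangular channel, y₂/y₁ = ½[√(1 + 8Fr₁²) − 1] = ½[√45.475 − 1] = 2.872.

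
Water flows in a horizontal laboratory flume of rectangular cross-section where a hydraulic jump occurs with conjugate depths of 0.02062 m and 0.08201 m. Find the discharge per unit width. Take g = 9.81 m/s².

For a rectangular channel the momentum equation gives q² = ½·g·y₁·y₂·(y₁ + y₂) = ½×9.81×0.02062×0.08201×0.1026 = 0.0008513.
q = √0.0008513 = 0.02918 m²/s.

q = 0.02918 m²/s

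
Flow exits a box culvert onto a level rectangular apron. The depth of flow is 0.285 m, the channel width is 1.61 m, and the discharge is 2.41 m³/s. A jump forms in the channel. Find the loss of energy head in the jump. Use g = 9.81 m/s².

q = Q/b = 2.41/1.61 = 1.50 m²/s; V₁ = q/y₁ = 5.25 m/s. Fr₁ = V₁/√(g·y₁) = 3.14.
By Bélanger, y₂/y₁ = ½[√(1 + 8Fr₁²) − 1] = ½[√79.93 − 1] = 3.97.
y₂ = 3.97 × 0.285 = 1.13 m.
V₂ = q/y₂ = 1.50/1.13 = 1.32 m/s. E₁ = y₁ + V₁²/2g = 1.69 m; E₂ = y₂ + V₂²/2g = 1.22 m. ΔE = E₁ − E₂ = 0.470 m.

ΔE = 0.470 m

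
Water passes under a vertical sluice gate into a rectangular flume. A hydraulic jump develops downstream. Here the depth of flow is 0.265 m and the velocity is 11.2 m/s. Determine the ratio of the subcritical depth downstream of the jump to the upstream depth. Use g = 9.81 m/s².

Fr₁ = V₁/√(g·y₁) = 11.2/√(9.81×0.265) = 6.95.
By Bélanger, y₂/y₁ = ½[√(1 + 8Fr₁²) − 1] = ½[√387.0 − 1] = 9.34.

y₂/y₁ = 9.34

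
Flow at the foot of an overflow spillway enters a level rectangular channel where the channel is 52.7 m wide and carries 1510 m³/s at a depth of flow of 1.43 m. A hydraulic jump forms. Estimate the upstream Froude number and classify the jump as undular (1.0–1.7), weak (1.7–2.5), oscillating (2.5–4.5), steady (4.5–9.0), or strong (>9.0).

Fr₁ = 5.35; steady jump

q = Q/b = 1510/52.7 = 28.7 m²/s; V₁ = q/y₁ = 20.0 m/s. Fr₁ = V₁/√(g·y₁) = 5.35.
Fr₁ = 5.35 lies in the steady range.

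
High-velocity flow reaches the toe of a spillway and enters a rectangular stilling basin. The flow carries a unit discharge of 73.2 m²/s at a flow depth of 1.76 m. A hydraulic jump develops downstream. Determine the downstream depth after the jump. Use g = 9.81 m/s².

y₂ = 24.0 m

V₁ = q/y₁ = 73.2/1.76 = 41.6 m/s. Fr₁ = V₁/√(g·y₁) = 41.6/√(9.81×1.76) = 10.0.
Conjugate-depth relation: y₂/y₁ = ½[√(1 + 8Fr₁²) − 1] = ½[√802.5 − 1] = 13.7.
y₂ = 13.7 × 1.76 = 24.0 m.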